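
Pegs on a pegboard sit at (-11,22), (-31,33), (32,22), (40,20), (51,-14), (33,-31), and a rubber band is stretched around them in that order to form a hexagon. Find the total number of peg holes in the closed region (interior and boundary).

1991

Using the shoelace formula, 2A = |((-11)·33 − (-31)·22) + ((-31)·22 − 32·33) + (32·20 − 40·22) + (40·(-14) − 51·20) + (51·(-31) − 33·(-14)) + (33·22 − (-11)·(-31))| = 3973, so the area is 1986.5.
The number of boundary lattice points is Σ gcd(|Δx|,|Δy|) = gcd(20,11) + gcd(63,11) + gcd(8,2) + gcd(11,34) + gcd(18,17) + gcd(44,53) = 1+1+2+1+1+1 = 7.
Pick's theorem gives I = A − B/2 + 1 = 1986.5 − 7/2 + 1 = 1984, so the closed region contains I + B = 1984 + 7 = 1991 lattice points.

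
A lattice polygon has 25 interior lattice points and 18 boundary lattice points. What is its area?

By Pick's theorem, A = I + B/2 − 1 = 25 + 18/2 − 1 = 33.

33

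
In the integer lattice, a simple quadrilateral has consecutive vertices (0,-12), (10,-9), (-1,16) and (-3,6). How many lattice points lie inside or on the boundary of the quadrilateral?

179

By the shoelace formula, twice the signed area is |(0·(-9) − 10·(-12)) + (10·16 − (-1)·(-9)) + ((-1)·6 − (-3)·16) + ((-3)·(-12) − 0·6)| = 349, so the area is 349/2.
The number of boundary lattice points is Σ gcd(|Δx|,|Δy|) = gcd(10,3) + gcd(11,25) + gcd(2,10) + gcd(3,18) = 1+1+2+3 = 7.
Pick's theorem gives I = A − B/2 + 1 = 349/2 − 7/2 + 1 = 172, so the closed region contains I + B = 172 + 7 = 179 lattice points.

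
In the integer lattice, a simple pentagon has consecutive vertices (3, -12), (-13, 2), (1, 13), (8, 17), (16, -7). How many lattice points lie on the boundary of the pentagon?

Along each edge there are gcd(|Δx|,|Δy|)+1 lattice points, so counting each shared vertex once the boundary has gcd(16,14) + gcd(14,11) + gcd(7,4) + gcd(8,24) + gcd(13,5) = 2+1+1+8+1 = 13.

13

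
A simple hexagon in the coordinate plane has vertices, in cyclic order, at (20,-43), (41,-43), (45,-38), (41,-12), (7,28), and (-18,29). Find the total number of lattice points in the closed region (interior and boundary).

Using the shoelace formula, 2A = |(20·(-43) − 41·(-43)) + (41·(-38) − 45·(-43)) + (45·(-12) − 41·(-38)) + (41·28 − 7·(-12)) + (7·29 − (-18)·28) + ((-18)·(-43) − 20·29)| = 4431, so the area is 4431/2.
The number of boundary lattice points is Σ gcd(|Δx|,|Δy|) = gcd(21,0) + gcd(4,5) + gcd(4,26) + gcd(34,40) + gcd(25,1) + gcd(38,72) = 21+1+2+2+1+2 = 29.
Pick's theorem gives I = A − B/2 + 1 = 4431/2 − 29/2 + 1 = 2202, so the closed region contains I + B = 2202 + 29 = 2231 lattice points.

2231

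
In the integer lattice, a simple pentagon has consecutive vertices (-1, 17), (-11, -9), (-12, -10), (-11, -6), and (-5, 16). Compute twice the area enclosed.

115

The shoelace formula gives twice the area as |((-1)·(-9) − (-11)·17) + ((-11)·(-10) − (-12)·(-9)) + ((-12)·(-6) − (-11)·(-10)) + ((-11)·16 − (-5)·(-6)) + ((-5)·17 − (-1)·16)| = 115, so the area is 115/2.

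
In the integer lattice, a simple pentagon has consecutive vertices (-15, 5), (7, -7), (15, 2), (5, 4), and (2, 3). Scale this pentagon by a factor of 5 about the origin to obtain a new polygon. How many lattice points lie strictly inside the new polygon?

3746

The shoelace formula gives twice the area as |[(-15)·(-7) − 7·5] + [7·2 − 15·(-7)] + [15·4 − 5·2] + [5·3 − 2·4] + [2·5 − (-15)·3]| = 301, so the area is 150.5.
Along each edge there are gcd(|Δx|,|Δy|)+1 lattice points, so counting each shared vertex once the boundary has gcd(22,12) + gcd(8,9) + gcd(10,2) + gcd(3,1) + gcd(17,2) = 2+1+2+1+1 = 7.
Scaling by 5 multiplies the area by 5² = 25 (so the new area is 7525/2) and multiplies the boundary lattice-point count by 5, giving 35.
By Pick's theorem, the interior count of the dilated polygon is 7525/2 − 35/2 + 1 = 3746.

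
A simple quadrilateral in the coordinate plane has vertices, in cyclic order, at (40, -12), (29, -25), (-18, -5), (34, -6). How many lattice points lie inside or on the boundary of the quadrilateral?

By the shoelace formula, twice the signed area is |[40·(-25) − 29·(-12)] + [29·(-5) − (-18)·(-25)] + [(-18)·(-6) − 34·(-5)] + [34·(-12) − 40·(-6)]| = 1137, so the area is 568.5.
The number of boundary lattice points is Σ gcd(|Δx|,|Δy|) = gcd(11,13) + gcd(47,20) + gcd(52,1) + gcd(6,6) = 1+1+1+6 = 9.
Pick's theorem gives I = A − B/2 + 1 = 568.5 − 9/2 + 1 = 565, so the closed region contains I + B = 565 + 9 = 574 lattice points.

574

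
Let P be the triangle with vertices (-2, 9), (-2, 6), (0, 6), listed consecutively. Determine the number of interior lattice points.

The shoelace formula gives twice the area as |((-2)·6 − (-2)·9) + ((-2)·6 − 0·6) + (0·9 − (-2)·6)| = 6, so the area is 3.
Summing gcd(|Δx|,|Δy|) over the edges gives the boundary count: gcd(0,3) + gcd(2,0) + gcd(2,3) = 3+2+1 = 6.
Pick's theorem gives I = A − B/2 + 1 = 3 − 6/2 + 1 = 1.

1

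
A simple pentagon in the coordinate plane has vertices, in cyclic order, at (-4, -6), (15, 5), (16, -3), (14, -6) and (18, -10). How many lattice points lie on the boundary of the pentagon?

9

The number of boundary lattice points is Σ gcd(|Δx|,|Δy|) = gcd(19,11) + gcd(1,8) + gcd(2,3) + gcd(4,4) + gcd(22,4) = 1+1+1+4+2 = 9.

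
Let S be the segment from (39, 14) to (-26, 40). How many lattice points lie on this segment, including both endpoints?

14

The number of lattice points on a segment between lattice points is gcd(|Δx|,|Δy|) + 1 = gcd(65,26) + 1 = 13 + 1 = 14.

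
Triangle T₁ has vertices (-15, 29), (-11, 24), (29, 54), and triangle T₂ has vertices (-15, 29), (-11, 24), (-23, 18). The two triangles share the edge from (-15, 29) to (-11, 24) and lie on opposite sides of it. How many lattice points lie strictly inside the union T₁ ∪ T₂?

194

The union is the simple quadrilateral with vertices (-15, 29), (29, 54), (-11, 24), (-23, 18) in order.
The shoelace formula gives twice the area as |((-15)·54 − 29·29) + (29·24 − (-11)·54) + ((-11)·18 − (-23)·24) + ((-23)·29 − (-15)·18)| = 404, so the area is 202.
The number of boundary lattice points is Σ gcd(|Δx|,|Δy|) = gcd(44,25) + gcd(40,30) + gcd(12,6) + gcd(8,11) = 1+10+6+1 = 18.
By Pick's theorem I = A − B/2 + 1 = 202 − 18/2 + 1 = 194.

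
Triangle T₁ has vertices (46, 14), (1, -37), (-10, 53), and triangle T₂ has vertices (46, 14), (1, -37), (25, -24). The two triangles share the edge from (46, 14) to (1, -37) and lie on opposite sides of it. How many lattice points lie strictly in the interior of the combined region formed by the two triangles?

The union is the simple quadrilateral with vertices (46, 14), (-10, 53), (1, -37), (25, -24) in order.
Using the shoelace formula, 2A = |[46·53 − (-10)·14] + [(-10)·(-37) − 1·53] + [1·(-24) − 25·(-37)] + [25·14 − 46·(-24)]| = 5250, so the area is 2625.
Along each edge there are gcd(|Δx|,|Δy|)+1 lattice points, so counting each shared vertex once the boundary has gcd(56,39) + gcd(11,90) + gcd(24,13) + gcd(21,38) = 1+1+1+1 = 4.
By Pick's theorem I = A − B/2 + 1 = 2625 − 4/2 + 1 = 2624.

2624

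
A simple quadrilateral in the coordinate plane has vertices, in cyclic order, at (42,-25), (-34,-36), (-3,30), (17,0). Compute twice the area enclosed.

The shoelace formula gives twice the area as |[42·(-36) − (-34)·(-25)] + [(-34)·30 − (-3)·(-36)] + [(-3)·0 − 17·30] + [17·(-25) − 42·0]| = 4425, so the area is 4425/2.

4425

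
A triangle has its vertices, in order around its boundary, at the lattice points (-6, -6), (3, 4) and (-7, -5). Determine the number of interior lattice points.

Using the shoelace formula, 2A = |[(-6)·4 − 3·(-6)] + [3·(-5) − (-7)·4] + [(-7)·(-6) − (-6)·(-5)]| = 19, so the area is 19/2.
Along each edge there are gcd(|Δx|,|Δy|)+1 lattice points, so counting each shared vertex once the boundary has gcd(9,10) + gcd(10,9) + gcd(1,1) = 1+1+1 = 3.
Pick's theorem gives I = A − B/2 + 1 = 19/2 − 3/2 + 1 = 9.

9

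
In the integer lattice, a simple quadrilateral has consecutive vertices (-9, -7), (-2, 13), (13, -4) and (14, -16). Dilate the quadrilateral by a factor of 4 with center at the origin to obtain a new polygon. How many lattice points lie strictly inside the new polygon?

The shoelace formula gives twice the area as |((-9)·13 − (-2)·(-7)) + ((-2)·(-4) − 13·13) + (13·(-16) − 14·(-4)) + (14·(-7) − (-9)·(-16))| = 686, so the area is 343.
The number of boundary lattice points is Σ gcd(|Δx|,|Δy|) = gcd(7,20) + gcd(15,17) + gcd(1,12) + gcd(23,9) = 1+1+1+1 = 4.
Scaling by 4 multiplies the area by 4² = 16 (so the new area is 5488) and multiplies the boundary lattice-point count by 4, giving 16.
By Pick's theorem, the interior count of the dilated polygon is 5488 − 16/2 + 1 = 5481.

5481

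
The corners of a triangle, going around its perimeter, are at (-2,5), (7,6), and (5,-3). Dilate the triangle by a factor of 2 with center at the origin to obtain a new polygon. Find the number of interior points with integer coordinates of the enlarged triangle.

156

By the shoelace formula, twice the signed area is |[(-2)·6 − 7·5] + [7·(-3) − 5·6] + [5·5 − (-2)·(-3)]| = 79, so the area is 39.5.
Along each edge there are gcd(|Δx|,|Δy|)+1 lattice points, so counting each shared vertex once the boundary has gcd(9,1) + gcd(2,9) + gcd(7,8) = 1+1+1 = 3.
Scaling by 2 multiplies the area by 2² = 4 (so the new area is 158) and multiplies the boundary lattice-point count by 2, giving 6.
By Pick's theorem, the interior count of the dilated polygon is 158 − 6/2 + 1 = 156.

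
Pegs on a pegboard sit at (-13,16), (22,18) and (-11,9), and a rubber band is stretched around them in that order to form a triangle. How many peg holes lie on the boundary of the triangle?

5

Summing gcd(|Δx|,|Δy|) over the edges gives the boundary count: gcd(35,2) + gcd(33,9) + gcd(2,7) = 1+3+1 = 5.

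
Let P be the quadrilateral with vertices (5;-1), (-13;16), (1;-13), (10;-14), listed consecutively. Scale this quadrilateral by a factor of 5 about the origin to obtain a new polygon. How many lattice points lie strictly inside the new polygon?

By the shoelace formula, twice the signed area is |(5·16 − (-13)·(-1)) + ((-13)·(-13) − 1·16) + (1·(-14) − 10·(-13)) + (10·(-1) − 5·(-14))| = 396, so the area is 198.
The number of boundary lattice points is Σ gcd(|Δx|,|Δy|) = gcd(18,17) + gcd(14,29) + gcd(9,1) + gcd(5,13) = 1+1+1+1 = 4.
Scaling by 5 multiplies the area by 5² = 25 (so the new area is 4950) and multiplies the boundary lattice-point count by 5, giving 20.
By Pick's theorem, the interior count of the dilated polygon is 4950 − 20/2 + 1 = 4941.

4941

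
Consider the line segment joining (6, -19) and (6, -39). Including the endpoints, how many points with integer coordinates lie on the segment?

The number of lattice points on a segment between lattice points is gcd(|Δx|,|Δy|) + 1 = gcd(0,20) + 1 = 20 + 1 = 21.

21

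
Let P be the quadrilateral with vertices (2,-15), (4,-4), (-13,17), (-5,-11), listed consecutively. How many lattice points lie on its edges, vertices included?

Summing gcd(|Δx|,|Δy|) over the edges gives the boundary count: gcd(2,11) + gcd(17,21) + gcd(8,28) + gcd(7,4) = 1+1+4+1 = 7.

7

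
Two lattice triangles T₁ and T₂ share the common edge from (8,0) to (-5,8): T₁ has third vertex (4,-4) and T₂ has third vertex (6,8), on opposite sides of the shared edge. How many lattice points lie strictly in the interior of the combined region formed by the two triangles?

The union is the simple quadrilateral with vertices (8,0), (4,-4), (-5,8), (6,8) in order.
Using the shoelace formula, 2A = |(8·(-4) − 4·0) + (4·8 − (-5)·(-4)) + ((-5)·8 − 6·8) + (6·0 − 8·8)| = 172, so the area is 86.
The number of boundary lattice points is Σ gcd(|Δx|,|Δy|) = gcd(4,4) + gcd(9,12) + gcd(11,0) + gcd(2,8) = 4+3+11+2 = 20.
By Pick's theorem I = A − B/2 + 1 = 86 − 20/2 + 1 = 77.

77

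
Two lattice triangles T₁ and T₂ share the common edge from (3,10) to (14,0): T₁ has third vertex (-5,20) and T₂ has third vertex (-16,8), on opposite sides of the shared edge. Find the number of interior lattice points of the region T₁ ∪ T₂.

The union is the simple quadrilateral with vertices (3,10), (-5,20), (14,0), (-16,8) in order.
By the shoelace formula, twice the signed area is |(3·20 − (-5)·10) + ((-5)·0 − 14·20) + (14·8 − (-16)·0) + ((-16)·10 − 3·8)| = 242, so the area is 121.
Along each edge there are gcd(|Δx|,|Δy|)+1 lattice points, so counting each shared vertex once the boundary has gcd(8,10) + gcd(19,20) + gcd(30,8) + gcd(19,2) = 2+1+2+1 = 6.
By Pick's theorem I = A − B/2 + 1 = 121 − 6/2 + 1 = 119.

119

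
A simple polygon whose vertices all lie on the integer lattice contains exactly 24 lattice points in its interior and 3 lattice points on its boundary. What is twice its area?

49

Pick's theorem states A = I + B/2 − 1, so A = 24 + 3/2 − 1 = 49/2.
Hence 2A = 49.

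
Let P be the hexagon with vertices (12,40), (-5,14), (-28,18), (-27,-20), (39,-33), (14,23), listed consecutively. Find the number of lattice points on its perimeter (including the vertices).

6

The number of boundary lattice points is Σ gcd(|Δx|,|Δy|) = gcd(17,26) + gcd(23,4) + gcd(1,38) + gcd(66,13) + gcd(25,56) + gcd(2,17) = 1+1+1+1+1+1 = 6.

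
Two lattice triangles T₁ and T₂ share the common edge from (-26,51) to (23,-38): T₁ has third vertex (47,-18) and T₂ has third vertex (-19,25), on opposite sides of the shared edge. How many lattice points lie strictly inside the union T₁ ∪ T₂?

The union is the simple quadrilateral with vertices (-26,51), (47,-18), (23,-38), (-19,25) in order.
By the shoelace formula, twice the signed area is |((-26)·(-18) − 47·51) + (47·(-38) − 23·(-18)) + (23·25 − (-19)·(-38)) + ((-19)·51 − (-26)·25)| = 3767, so the area is 1883.5.
Along each edge there are gcd(|Δx|,|Δy|)+1 lattice points, so counting each shared vertex once the boundary has gcd(73,69) + gcd(24,20) + gcd(42,63) + gcd(7,26) = 1+4+21+1 = 27.
By Pick's theorem I = A − B/2 + 1 = 1883.5 − 27/2 + 1 = 1871.

1871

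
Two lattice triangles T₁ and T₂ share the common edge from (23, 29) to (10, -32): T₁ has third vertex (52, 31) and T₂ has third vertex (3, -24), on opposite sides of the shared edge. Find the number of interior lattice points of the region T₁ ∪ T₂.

The union is the simple quadrilateral with vertices (23, 29), (52, 31), (10, -32), (3, -24) in order.
The shoelace formula gives twice the area as |[23·31 − 52·29] + [52·(-32) − 10·31] + [10·(-24) − 3·(-32)] + [3·29 − 23·(-24)]| = 2274, so the area is 1137.
The number of boundary lattice points is Σ gcd(|Δx|,|Δy|) = gcd(29,2) + gcd(42,63) + gcd(7,8) + gcd(20,53) = 1+21+1+1 = 24.
By Pick's theorem I = A − B/2 + 1 = 1137 − 24/2 + 1 = 1126.

1126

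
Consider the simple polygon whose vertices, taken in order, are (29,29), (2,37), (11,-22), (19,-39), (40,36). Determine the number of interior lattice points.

1454

By the shoelace formula, twice the signed area is |(29·37 − 2·29) + (2·(-22) − 11·37) + (11·(-39) − 19·(-22)) + (19·36 − 40·(-39)) + (40·29 − 29·36)| = 2913, so the area is 2913/2.
Summing gcd(|Δx|,|Δy|) over the edges gives the boundary count: gcd(27,8) + gcd(9,59) + gcd(8,17) + gcd(21,75) + gcd(11,7) = 1+1+1+3+1 = 7.
Pick's theorem gives I = A − B/2 + 1 = 2913/2 − 7/2 + 1 = 1454.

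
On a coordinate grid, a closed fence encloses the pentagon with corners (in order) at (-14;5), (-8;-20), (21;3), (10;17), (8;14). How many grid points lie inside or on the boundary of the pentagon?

By the shoelace formula, twice the signed area is |((-14)·(-20) − (-8)·5) + ((-8)·3 − 21·(-20)) + (21·17 − 10·3) + (10·14 − 8·17) + (8·5 − (-14)·14)| = 1283, so the area is 1283/2.
Along each edge there are gcd(|Δx|,|Δy|)+1 lattice points, so counting each shared vertex once the boundary has gcd(6,25) + gcd(29,23) + gcd(11,14) + gcd(2,3) + gcd(22,9) = 1+1+1+1+1 = 5.
Pick's theorem gives I = A − B/2 + 1 = 1283/2 − 5/2 + 1 = 640, so the closed region contains I + B = 640 + 5 = 645 lattice points.

645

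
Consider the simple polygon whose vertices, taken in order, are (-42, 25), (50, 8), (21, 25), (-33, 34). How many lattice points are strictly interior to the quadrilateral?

810

By the shoelace formula, twice the signed area is |((-42)·8 − 50·25) + (50·25 − 21·8) + (21·34 − (-33)·25) + ((-33)·25 − (-42)·34)| = 1638, so the area is 819.
Along each edge there are gcd(|Δx|,|Δy|)+1 lattice points, so counting each shared vertex once the boundary has gcd(92,17) + gcd(29,17) + gcd(54,9) + gcd(9,9) = 1+1+9+9 = 20.
Pick's theorem gives I = A − B/2 + 1 = 819 − 20/2 + 1 = 810.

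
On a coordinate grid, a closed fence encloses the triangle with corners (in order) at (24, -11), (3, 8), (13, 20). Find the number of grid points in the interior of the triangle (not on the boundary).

220

Using the shoelace formula, 2A = |(24·8 − 3·(-11)) + (3·20 − 13·8) + (13·(-11) − 24·20)| = 442, so the area is 221.
Summing gcd(|Δx|,|Δy|) over the edges gives the boundary count: gcd(21,19) + gcd(10,12) + gcd(11,31) = 1+2+1 = 4.
By Pick's theorem A = I + B/2 − 1, so I = 221 − 4/2 + 1 = 220.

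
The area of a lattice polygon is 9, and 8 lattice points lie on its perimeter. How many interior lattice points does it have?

6

Pick's theorem A = I + B/2 − 1 rearranges to I = A − B/2 + 1 = 9 − 8/2 + 1 = 6.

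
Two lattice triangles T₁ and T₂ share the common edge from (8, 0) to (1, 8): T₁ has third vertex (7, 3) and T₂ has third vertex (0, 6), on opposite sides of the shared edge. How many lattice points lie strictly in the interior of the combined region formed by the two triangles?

16

The union is the simple quadrilateral with vertices (8, 0), (7, 3), (1, 8), (0, 6) in order.
Using the shoelace formula, 2A = |[8·3 − 7·0] + [7·8 − 1·3] + [1·6 − 0·8] + [0·0 − 8·6]| = 35, so the area is 35/2.
The number of boundary lattice points is Σ gcd(|Δx|,|Δy|) = gcd(1,3) + gcd(6,5) + gcd(1,2) + gcd(8,6) = 1+1+1+2 = 5.
By Pick's theorem I = A − B/2 + 1 = 35/2 − 5/2 + 1 = 16.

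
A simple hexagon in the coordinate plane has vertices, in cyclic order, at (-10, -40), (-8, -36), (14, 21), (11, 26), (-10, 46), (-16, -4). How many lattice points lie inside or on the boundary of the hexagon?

The shoelace formula gives twice the area as |[(-10)·(-36) − (-8)·(-40)] + [(-8)·21 − 14·(-36)] + [14·26 − 11·21] + [11·46 − (-10)·26] + [(-10)·(-4) − (-16)·46] + [(-16)·(-40) − (-10)·(-4)]| = 2651, so the area is 2651/2.
The number of boundary lattice points is Σ gcd(|Δx|,|Δy|) = gcd(2,4) + gcd(22,57) + gcd(3,5) + gcd(21,20) + gcd(6,50) + gcd(6,36) = 2+1+1+1+2+6 = 13.
Pick's theorem gives I = A − B/2 + 1 = 2651/2 − 13/2 + 1 = 1320, so the closed region contains I + B = 1320 + 13 = 1333 lattice points.

1333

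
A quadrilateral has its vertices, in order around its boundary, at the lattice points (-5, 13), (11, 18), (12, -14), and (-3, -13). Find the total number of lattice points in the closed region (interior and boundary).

456

The shoelace formula gives twice the area as |((-5)·18 − 11·13) + (11·(-14) − 12·18) + (12·(-13) − (-3)·(-14)) + ((-3)·13 − (-5)·(-13))| = 905, so the area is 452.5.
Along each edge there are gcd(|Δx|,|Δy|)+1 lattice points, so counting each shared vertex once the boundary has gcd(16,5) + gcd(1,32) + gcd(15,1) + gcd(2,26) = 1+1+1+2 = 5.
Pick's theorem gives I = A − B/2 + 1 = 452.5 − 5/2 + 1 = 451, so the closed region contains I + B = 451 + 5 = 456 lattice points.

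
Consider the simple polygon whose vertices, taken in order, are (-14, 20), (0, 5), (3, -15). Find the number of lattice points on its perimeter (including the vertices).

Summing gcd(|Δx|,|Δy|) over the edges gives the boundary count: gcd(14,15) + gcd(3,20) + gcd(17,35) = 1+1+1 = 3.

3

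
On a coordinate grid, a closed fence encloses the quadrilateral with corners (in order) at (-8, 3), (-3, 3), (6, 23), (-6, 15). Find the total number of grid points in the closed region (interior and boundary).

Using the shoelace formula, 2A = |((-8)·3 − (-3)·3) + ((-3)·23 − 6·3) + (6·15 − (-6)·23) + ((-6)·3 − (-8)·15)| = 228, so the area is 114.
Summing gcd(|Δx|,|Δy|) over the edges gives the boundary count: gcd(5,0) + gcd(9,20) + gcd(12,8) + gcd(2,12) = 5+1+4+2 = 12.
Pick's theorem gives I = A − B/2 + 1 = 114 − 12/2 + 1 = 109, so the closed region contains I + B = 109 + 12 = 121 lattice points.

121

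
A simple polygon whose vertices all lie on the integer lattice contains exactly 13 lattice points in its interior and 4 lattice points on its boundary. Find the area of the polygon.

Pick's theorem states A = I + B/2 − 1, so A = 13 + 4/2 − 1 = 14.

14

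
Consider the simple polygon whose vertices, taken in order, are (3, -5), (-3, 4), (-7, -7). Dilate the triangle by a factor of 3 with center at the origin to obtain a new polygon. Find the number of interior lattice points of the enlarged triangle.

451

By the shoelace formula, twice the signed area is |(3·4 − (-3)·(-5)) + ((-3)·(-7) − (-7)·4) + ((-7)·(-5) − 3·(-7))| = 102, so the area is 51.
Summing gcd(|Δx|,|Δy|) over the edges gives the boundary count: gcd(6,9) + gcd(4,11) + gcd(10,2) = 3+1+2 = 6.
Scaling by 3 multiplies the area by 3² = 9 (so the new area is 459) and multiplies the boundary lattice-point count by 3, giving 18.
By Pick's theorem, the interior count of the dilated polygon is 459 − 18/2 + 1 = 451.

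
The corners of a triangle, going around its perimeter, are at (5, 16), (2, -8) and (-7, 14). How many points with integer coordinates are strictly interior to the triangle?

Using the shoelace formula, 2A = |[5·(-8) − 2·16] + [2·14 − (-7)·(-8)] + [(-7)·16 − 5·14]| = 282, so the area is 141.
Summing gcd(|Δx|,|Δy|) over the edges gives the boundary count: gcd(3,24) + gcd(9,22) + gcd(12,2) = 3+1+2 = 6.
By Pick's theorem A = I + B/2 − 1, so I = 141 − 6/2 + 1 = 139.

139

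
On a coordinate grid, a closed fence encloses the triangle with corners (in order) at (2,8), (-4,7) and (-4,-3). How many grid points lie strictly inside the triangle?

25

Using the shoelace formula, 2A = |(2·7 − (-4)·8) + ((-4)·(-3) − (-4)·7) + ((-4)·8 − 2·(-3))| = 60, so the area is 30.
Summing gcd(|Δx|,|Δy|) over the edges gives the boundary count: gcd(6,1) + gcd(0,10) + gcd(6,11) = 1+10+1 = 12.
Pick's theorem gives I = A − B/2 + 1 = 30 − 12/2 + 1 = 25.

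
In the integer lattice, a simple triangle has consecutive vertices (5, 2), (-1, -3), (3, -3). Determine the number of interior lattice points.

8

By the shoelace formula, twice the signed area is |[5·(-3) − (-1)·2] + [(-1)·(-3) − 3·(-3)] + [3·2 − 5·(-3)]| = 20, so the area is 10.
Summing gcd(|Δx|,|Δy|) over the edges gives the boundary count: gcd(6,5) + gcd(4,0) + gcd(2,5) = 1+4+1 = 6.
By Pick's theorem A = I + B/2 − 1, so I = 10 − 6/2 + 1 = 8.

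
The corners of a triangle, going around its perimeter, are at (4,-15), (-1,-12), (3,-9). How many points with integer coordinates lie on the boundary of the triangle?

3

The number of boundary lattice points is Σ gcd(|Δx|,|Δy|) = gcd(5,3) + gcd(4,3) + gcd(1,6) = 1+1+1 = 3.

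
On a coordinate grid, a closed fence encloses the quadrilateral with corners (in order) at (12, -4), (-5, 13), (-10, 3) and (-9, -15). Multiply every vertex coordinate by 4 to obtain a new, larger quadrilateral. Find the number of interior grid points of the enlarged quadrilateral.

5105

The shoelace formula gives twice the area as |(12·13 − (-5)·(-4)) + ((-5)·3 − (-10)·13) + ((-10)·(-15) − (-9)·3) + ((-9)·(-4) − 12·(-15))| = 644, so the area is 322.
Summing gcd(|Δx|,|Δy|) over the edges gives the boundary count: gcd(17,17) + gcd(5,10) + gcd(1,18) + gcd(21,11) = 17+5+1+1 = 24.
Scaling by 4 multiplies the area by 4² = 16 (so the new area is 5152) and multiplies the boundary lattice-point count by 4, giving 96.
By Pick's theorem, the interior count of the dilated polygon is 5152 − 96/2 + 1 = 5105.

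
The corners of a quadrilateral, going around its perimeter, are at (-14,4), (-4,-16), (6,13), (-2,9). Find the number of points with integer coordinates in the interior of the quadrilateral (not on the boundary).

By the shoelace formula, twice the signed area is |[(-14)·(-16) − (-4)·4] + [(-4)·13 − 6·(-16)] + [6·9 − (-2)·13] + [(-2)·4 − (-14)·9]| = 482, so the area is 241.
Along each edge there are gcd(|Δx|,|Δy|)+1 lattice points, so counting each shared vertex once the boundary has gcd(10,20) + gcd(10,29) + gcd(8,4) + gcd(12,5) = 10+1+4+1 = 16.
Pick's theorem gives I = A − B/2 + 1 = 241 − 16/2 + 1 = 234.

234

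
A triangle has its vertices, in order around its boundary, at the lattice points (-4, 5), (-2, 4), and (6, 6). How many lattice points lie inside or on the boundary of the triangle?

9

The shoelace formula gives twice the area as |[(-4)·4 − (-2)·5] + [(-2)·6 − 6·4] + [6·5 − (-4)·6]| = 12, so the area is 6.
Summing gcd(|Δx|,|Δy|) over the edges gives the boundary count: gcd(2,1) + gcd(8,2) + gcd(10,1) = 1+2+1 = 4.
Pick's theorem gives I = A − B/2 + 1 = 6 − 4/2 + 1 = 5, so the closed region contains I + B = 5 + 4 = 9 lattice points.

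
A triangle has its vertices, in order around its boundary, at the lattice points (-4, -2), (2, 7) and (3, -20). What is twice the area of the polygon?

171

The shoelace formula gives twice the area as |((-4)·7 − 2·(-2)) + (2·(-20) − 3·7) + (3·(-2) − (-4)·(-20))| = 171, so the area is 85.5.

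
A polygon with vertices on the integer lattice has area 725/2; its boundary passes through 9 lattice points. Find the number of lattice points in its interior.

359

From Pick's theorem, I = A − B/2 + 1 = 725/2 − 9/2 + 1 = 359.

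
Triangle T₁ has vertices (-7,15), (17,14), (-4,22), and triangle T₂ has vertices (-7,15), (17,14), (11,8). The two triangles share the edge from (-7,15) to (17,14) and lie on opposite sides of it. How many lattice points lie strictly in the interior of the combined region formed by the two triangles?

The union is the simple quadrilateral with vertices (-7,15), (-4,22), (17,14), (11,8) in order.
By the shoelace formula, twice the signed area is |((-7)·22 − (-4)·15) + ((-4)·14 − 17·22) + (17·8 − 11·14) + (11·15 − (-7)·8)| = 321, so the area is 321/2.
Along each edge there are gcd(|Δx|,|Δy|)+1 lattice points, so counting each shared vertex once the boundary has gcd(3,7) + gcd(21,8) + gcd(6,6) + gcd(18,7) = 1+1+6+1 = 9.
By Pick's theorem I = A − B/2 + 1 = 321/2 − 9/2 + 1 = 157.

157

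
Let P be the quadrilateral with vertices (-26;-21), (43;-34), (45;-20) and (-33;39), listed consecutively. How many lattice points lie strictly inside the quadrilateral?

By the shoelace formula, twice the signed area is |((-26)·(-34) − 43·(-21)) + (43·(-20) − 45·(-34)) + (45·39 − (-33)·(-20)) + ((-33)·(-21) − (-26)·39)| = 5259, so the area is 2629.5.
Summing gcd(|Δx|,|Δy|) over the edges gives the boundary count: gcd(69,13) + gcd(2,14) + gcd(78,59) + gcd(7,60) = 1+2+1+1 = 5.
Pick's theorem gives I = A − B/2 + 1 = 2629.5 − 5/2 + 1 = 2628.

2628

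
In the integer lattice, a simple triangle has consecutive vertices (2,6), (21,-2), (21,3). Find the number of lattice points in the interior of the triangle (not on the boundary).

45

Using the shoelace formula, 2A = |[2·(-2) − 21·6] + [21·3 − 21·(-2)] + [21·6 − 2·3]| = 95, so the area is 47.5.
Summing gcd(|Δx|,|Δy|) over the edges gives the boundary count: gcd(19,8) + gcd(0,5) + gcd(19,3) = 1+5+1 = 7.
By Pick's theorem A = I + B/2 − 1, so I = 47.5 − 7/2 + 1 = 45.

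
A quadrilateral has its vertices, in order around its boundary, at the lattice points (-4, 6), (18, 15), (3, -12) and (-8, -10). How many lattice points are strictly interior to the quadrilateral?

318

The shoelace formula gives twice the area as |[(-4)·15 − 18·6] + [18·(-12) − 3·15] + [3·(-10) − (-8)·(-12)] + [(-8)·6 − (-4)·(-10)]| = 643, so the area is 321.5.
The number of boundary lattice points is Σ gcd(|Δx|,|Δy|) = gcd(22,9) + gcd(15,27) + gcd(11,2) + gcd(4,16) = 1+3+1+4 = 9.
By Pick's theorem A = I + B/2 − 1, so I = 321.5 − 9/2 + 1 = 318.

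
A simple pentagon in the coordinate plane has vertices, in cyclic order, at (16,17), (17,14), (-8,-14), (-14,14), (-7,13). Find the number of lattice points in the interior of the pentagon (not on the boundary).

453

Using the shoelace formula, 2A = |[16·14 − 17·17] + [17·(-14) − (-8)·14] + [(-8)·14 − (-14)·(-14)] + [(-14)·13 − (-7)·14] + [(-7)·17 − 16·13]| = 910, so the area is 455.
The number of boundary lattice points is Σ gcd(|Δx|,|Δy|) = gcd(1,3) + gcd(25,28) + gcd(6,28) + gcd(7,1) + gcd(23,4) = 1+1+2+1+1 = 6.
By Pick's theorem A = I + B/2 − 1, so I = 455 − 6/2 + 1 = 453.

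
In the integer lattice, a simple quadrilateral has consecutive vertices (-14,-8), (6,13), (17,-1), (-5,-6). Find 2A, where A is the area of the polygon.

Using the shoelace formula, 2A = |((-14)·13 − 6·(-8)) + (6·(-1) − 17·13) + (17·(-6) − (-5)·(-1)) + ((-5)·(-8) − (-14)·(-6))| = 512, so the area is 256.

512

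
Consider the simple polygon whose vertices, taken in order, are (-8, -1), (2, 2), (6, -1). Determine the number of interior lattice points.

14

Using the shoelace formula, 2A = |((-8)·2 − 2·(-1)) + (2·(-1) − 6·2) + (6·(-1) − (-8)·(-1))| = 42, so the area is 21.
Summing gcd(|Δx|,|Δy|) over the edges gives the boundary count: gcd(10,3) + gcd(4,3) + gcd(14,0) = 1+1+14 = 16.
By Pick's theorem A = I + B/2 − 1, so I = 21 − 16/2 + 1 = 14.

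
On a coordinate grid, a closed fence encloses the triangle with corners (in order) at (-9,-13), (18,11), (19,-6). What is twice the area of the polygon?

483

Using the shoelace formula, 2A = |[(-9)·11 − 18·(-13)] + [18·(-6) − 19·11] + [19·(-13) − (-9)·(-6)]| = 483, so the area is 241.5.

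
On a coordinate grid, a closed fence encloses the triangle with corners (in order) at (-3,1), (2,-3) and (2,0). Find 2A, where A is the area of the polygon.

By the shoelace formula, twice the signed area is |[(-3)·(-3) − 2·1] + [2·0 − 2·(-3)] + [2·1 − (-3)·0]| = 15, so the area is 15/2.

15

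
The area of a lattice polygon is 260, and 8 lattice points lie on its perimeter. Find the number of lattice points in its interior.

From Pick's theorem, I = A − B/2 + 1 = 260 − 8/2 + 1 = 257.

257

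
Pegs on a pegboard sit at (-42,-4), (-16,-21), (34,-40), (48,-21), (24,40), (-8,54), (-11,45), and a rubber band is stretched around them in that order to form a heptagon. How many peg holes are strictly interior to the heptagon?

4789

Using the shoelace formula, 2A = |[(-42)·(-21) − (-16)·(-4)] + [(-16)·(-40) − 34·(-21)] + [34·(-21) − 48·(-40)] + [48·40 − 24·(-21)] + [24·54 − (-8)·40] + [(-8)·45 − (-11)·54] + [(-11)·(-4) − (-42)·45]| = 9586, so the area is 4793.
Summing gcd(|Δx|,|Δy|) over the edges gives the boundary count: gcd(26,17) + gcd(50,19) + gcd(14,19) + gcd(24,61) + gcd(32,14) + gcd(3,9) + gcd(31,49) = 1+1+1+1+2+3+1 = 10.
By Pick's theorem A = I + B/2 − 1, so I = 4793 − 10/2 + 1 = 4789.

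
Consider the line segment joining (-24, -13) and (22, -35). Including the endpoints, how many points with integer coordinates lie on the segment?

The number of lattice points on a segment between lattice points is gcd(|Δx|,|Δy|) + 1 = gcd(46,22) + 1 = 2 + 1 = 3.

3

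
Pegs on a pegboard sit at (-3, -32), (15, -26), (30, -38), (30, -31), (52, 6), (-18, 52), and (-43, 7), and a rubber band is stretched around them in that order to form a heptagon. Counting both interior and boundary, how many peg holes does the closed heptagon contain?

The shoelace formula gives twice the area as |((-3)·(-26) − 15·(-32)) + (15·(-38) − 30·(-26)) + (30·(-31) − 30·(-38)) + (30·6 − 52·(-31)) + (52·52 − (-18)·6) + ((-18)·7 − (-43)·52) + ((-43)·(-32) − (-3)·7)| = 9089, so the area is 9089/2.
The number of boundary lattice points is Σ gcd(|Δx|,|Δy|) = gcd(18,6) + gcd(15,12) + gcd(0,7) + gcd(22,37) + gcd(70,46) + gcd(25,45) + gcd(40,39) = 6+3+7+1+2+5+1 = 25.
Pick's theorem gives I = A − B/2 + 1 = 9089/2 − 25/2 + 1 = 4533, so the closed region contains I + B = 4533 + 25 = 4558 lattice points.

4558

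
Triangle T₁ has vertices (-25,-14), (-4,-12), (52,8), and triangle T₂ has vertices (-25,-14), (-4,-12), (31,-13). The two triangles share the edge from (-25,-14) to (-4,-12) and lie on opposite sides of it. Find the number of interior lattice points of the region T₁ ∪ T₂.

192

The union is the simple quadrilateral with vertices (-25,-14), (52,8), (-4,-12), (31,-13) in order.
By the shoelace formula, twice the signed area is |((-25)·8 − 52·(-14)) + (52·(-12) − (-4)·8) + ((-4)·(-13) − 31·(-12)) + (31·(-14) − (-25)·(-13))| = 399, so the area is 399/2.
The number of boundary lattice points is Σ gcd(|Δx|,|Δy|) = gcd(77,22) + gcd(56,20) + gcd(35,1) + gcd(56,1) = 11+4+1+1 = 17.
By Pick's theorem I = A − B/2 + 1 = 399/2 − 17/2 + 1 = 192.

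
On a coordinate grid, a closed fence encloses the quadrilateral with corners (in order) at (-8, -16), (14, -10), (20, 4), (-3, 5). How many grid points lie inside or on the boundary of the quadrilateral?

Using the shoelace formula, 2A = |[(-8)·(-10) − 14·(-16)] + [14·4 − 20·(-10)] + [20·5 − (-3)·4] + [(-3)·(-16) − (-8)·5]| = 760, so the area is 380.
The number of boundary lattice points is Σ gcd(|Δx|,|Δy|) = gcd(22,6) + gcd(6,14) + gcd(23,1) + gcd(5,21) = 2+2+1+1 = 6.
Pick's theorem gives I = A − B/2 + 1 = 380 − 6/2 + 1 = 378, so the closed region contains I + B = 378 + 6 = 384 lattice points.

384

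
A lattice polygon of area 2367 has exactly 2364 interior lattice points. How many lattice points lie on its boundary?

Pick's theorem gives A = I + B/2 − 1, so B = 2(A − I + 1) = 2(2367 − 2364 + 1) = 8.

8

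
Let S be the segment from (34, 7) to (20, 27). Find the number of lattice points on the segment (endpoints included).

3

The number of lattice points on a segment between lattice points is gcd(|Δx|,|Δy|) + 1 = gcd(14,20) + 1 = 2 + 1 = 3.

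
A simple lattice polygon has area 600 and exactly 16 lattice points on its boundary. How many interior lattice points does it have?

Pick's theorem A = I + B/2 − 1 rearranges to I = A − B/2 + 1 = 600 − 16/2 + 1 = 593.

593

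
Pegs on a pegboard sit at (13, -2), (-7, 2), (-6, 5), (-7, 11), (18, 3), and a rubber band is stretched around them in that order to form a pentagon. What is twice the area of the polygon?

336

Using the shoelace formula, 2A = |[13·2 − (-7)·(-2)] + [(-7)·5 − (-6)·2] + [(-6)·11 − (-7)·5] + [(-7)·3 − 18·11] + [18·(-2) − 13·3]| = 336, so the area is 168.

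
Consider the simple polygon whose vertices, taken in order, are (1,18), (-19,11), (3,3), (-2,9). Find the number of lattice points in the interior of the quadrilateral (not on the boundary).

123

Using the shoelace formula, 2A = |[1·11 − (-19)·18] + [(-19)·3 − 3·11] + [3·9 − (-2)·3] + [(-2)·18 − 1·9]| = 251, so the area is 251/2.
Summing gcd(|Δx|,|Δy|) over the edges gives the boundary count: gcd(20,7) + gcd(22,8) + gcd(5,6) + gcd(3,9) = 1+2+1+3 = 7.
By Pick's theorem A = I + B/2 − 1, so I = 251/2 − 7/2 + 1 = 123.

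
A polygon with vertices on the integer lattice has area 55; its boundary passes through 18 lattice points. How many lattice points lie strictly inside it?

47

From Pick's theorem, I = A − B/2 + 1 = 55 − 18/2 + 1 = 47.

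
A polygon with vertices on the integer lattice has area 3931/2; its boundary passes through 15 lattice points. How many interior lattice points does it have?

From Pick's theorem, I = A − B/2 + 1 = 3931/2 − 15/2 + 1 = 1959.

1959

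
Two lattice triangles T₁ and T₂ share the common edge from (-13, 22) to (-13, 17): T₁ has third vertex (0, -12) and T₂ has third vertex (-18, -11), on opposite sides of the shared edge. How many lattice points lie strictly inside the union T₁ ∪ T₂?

The union is the simple quadrilateral with vertices (-13, 22), (0, -12), (-13, 17), (-18, -11) in order.
The shoelace formula gives twice the area as |((-13)·(-12) − 0·22) + (0·17 − (-13)·(-12)) + ((-13)·(-11) − (-18)·17) + ((-18)·22 − (-13)·(-11))| = 90, so the area is 45.
The number of boundary lattice points is Σ gcd(|Δx|,|Δy|) = gcd(13,34) + gcd(13,29) + gcd(5,28) + gcd(5,33) = 1+1+1+1 = 4.
By Pick's theorem I = A − B/2 + 1 = 45 − 4/2 + 1 = 44.

44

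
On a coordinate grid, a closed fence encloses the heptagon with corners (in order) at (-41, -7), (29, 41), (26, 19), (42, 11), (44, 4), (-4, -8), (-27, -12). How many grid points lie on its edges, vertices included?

Summing gcd(|Δx|,|Δy|) over the edges gives the boundary count: gcd(70,48) + gcd(3,22) + gcd(16,8) + gcd(2,7) + gcd(48,12) + gcd(23,4) + gcd(14,5) = 2+1+8+1+12+1+1 = 26.

26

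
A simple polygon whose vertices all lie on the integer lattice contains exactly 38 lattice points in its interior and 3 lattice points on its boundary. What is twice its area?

77

By Pick's theorem, A = I + B/2 − 1 = 38 + 3/2 − 1 = 77/2.
Hence 2A = 77.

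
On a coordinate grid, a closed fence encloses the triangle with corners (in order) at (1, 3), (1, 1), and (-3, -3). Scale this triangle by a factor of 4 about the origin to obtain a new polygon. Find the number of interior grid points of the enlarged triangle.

49

By the shoelace formula, twice the signed area is |(1·1 − 1·3) + (1·(-3) − (-3)·1) + ((-3)·3 − 1·(-3))| = 8, so the area is 4.
Summing gcd(|Δx|,|Δy|) over the edges gives the boundary count: gcd(0,2) + gcd(4,4) + gcd(4,6) = 2+4+2 = 8.
Scaling by 4 multiplies the area by 4² = 16 (so the new area is 64) and multiplies the boundary lattice-point count by 4, giving 32.
By Pick's theorem, the interior count of the dilated polygon is 64 − 32/2 + 1 = 49.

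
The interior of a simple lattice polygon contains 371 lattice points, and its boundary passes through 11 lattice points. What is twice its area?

751

Pick's theorem states A = I + B/2 − 1, so A = 371 + 11/2 − 1 = 751/2.
Hence 2A = 751.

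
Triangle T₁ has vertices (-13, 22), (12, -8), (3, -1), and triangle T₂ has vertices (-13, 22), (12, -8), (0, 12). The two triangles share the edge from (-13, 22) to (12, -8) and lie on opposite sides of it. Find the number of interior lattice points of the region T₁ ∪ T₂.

115

The union is the simple quadrilateral with vertices (-13, 22), (3, -1), (12, -8), (0, 12) in order.
The shoelace formula gives twice the area as |[(-13)·(-1) − 3·22] + [3·(-8) − 12·(-1)] + [12·12 − 0·(-8)] + [0·22 − (-13)·12]| = 235, so the area is 235/2.
Summing gcd(|Δx|,|Δy|) over the edges gives the boundary count: gcd(16,23) + gcd(9,7) + gcd(12,20) + gcd(13,10) = 1+1+4+1 = 7.
By Pick's theorem I = A − B/2 + 1 = 235/2 − 7/2 + 1 = 115.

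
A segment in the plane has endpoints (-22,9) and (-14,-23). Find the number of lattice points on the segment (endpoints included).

9

The number of lattice points on a segment between lattice points is gcd(|Δx|,|Δy|) + 1 = gcd(8,32) + 1 = 8 + 1 = 9.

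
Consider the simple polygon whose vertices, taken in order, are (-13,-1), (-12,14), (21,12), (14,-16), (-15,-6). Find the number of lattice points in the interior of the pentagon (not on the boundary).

757

The shoelace formula gives twice the area as |((-13)·14 − (-12)·(-1)) + ((-12)·12 − 21·14) + (21·(-16) − 14·12) + (14·(-6) − (-15)·(-16)) + ((-15)·(-1) − (-13)·(-6))| = 1523, so the area is 1523/2.
Along each edge there are gcd(|Δx|,|Δy|)+1 lattice points, so counting each shared vertex once the boundary has gcd(1,15) + gcd(33,2) + gcd(7,28) + gcd(29,10) + gcd(2,5) = 1+1+7+1+1 = 11.
By Pick's theorem A = I + B/2 − 1, so I = 1523/2 − 11/2 + 1 = 757.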